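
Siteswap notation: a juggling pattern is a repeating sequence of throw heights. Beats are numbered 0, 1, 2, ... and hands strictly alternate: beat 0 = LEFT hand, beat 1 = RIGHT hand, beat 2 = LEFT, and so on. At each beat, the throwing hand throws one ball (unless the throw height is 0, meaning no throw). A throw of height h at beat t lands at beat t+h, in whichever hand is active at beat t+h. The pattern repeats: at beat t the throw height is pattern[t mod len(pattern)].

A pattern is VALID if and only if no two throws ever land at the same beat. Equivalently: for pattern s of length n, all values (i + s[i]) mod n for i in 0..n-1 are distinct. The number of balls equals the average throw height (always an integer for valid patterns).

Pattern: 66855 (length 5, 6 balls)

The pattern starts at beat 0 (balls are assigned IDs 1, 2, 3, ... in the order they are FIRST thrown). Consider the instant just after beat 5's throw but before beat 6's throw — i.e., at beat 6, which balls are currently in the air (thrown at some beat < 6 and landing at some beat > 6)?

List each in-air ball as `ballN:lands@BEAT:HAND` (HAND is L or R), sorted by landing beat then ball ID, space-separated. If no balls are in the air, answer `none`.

Beat 0 (L): throw ball1 h=6 -> lands@6:L; in-air after throw: [b1@6:L]
Beat 1 (R): throw ball2 h=6 -> lands@7:R; in-air after throw: [b1@6:L b2@7:R]
Beat 2 (L): throw ball3 h=8 -> lands@10:L; in-air after throw: [b1@6:L b2@7:R b3@10:L]
Beat 3 (R): throw ball4 h=5 -> lands@8:L; in-air after throw: [b1@6:L b2@7:R b4@8:L b3@10:L]
Beat 4 (L): throw ball5 h=5 -> lands@9:R; in-air after throw: [b1@6:L b2@7:R b4@8:L b5@9:R b3@10:L]
Beat 5 (R): throw ball6 h=6 -> lands@11:R; in-air after throw: [b1@6:L b2@7:R b4@8:L b5@9:R b3@10:L b6@11:R]
Beat 6 (L): throw ball1 h=6 -> lands@12:L; in-air after throw: [b2@7:R b4@8:L b5@9:R b3@10:L b6@11:R b1@12:L]

Answer: ball2:lands@7:R ball4:lands@8:L ball5:lands@9:R ball3:lands@10:L ball6:lands@11:R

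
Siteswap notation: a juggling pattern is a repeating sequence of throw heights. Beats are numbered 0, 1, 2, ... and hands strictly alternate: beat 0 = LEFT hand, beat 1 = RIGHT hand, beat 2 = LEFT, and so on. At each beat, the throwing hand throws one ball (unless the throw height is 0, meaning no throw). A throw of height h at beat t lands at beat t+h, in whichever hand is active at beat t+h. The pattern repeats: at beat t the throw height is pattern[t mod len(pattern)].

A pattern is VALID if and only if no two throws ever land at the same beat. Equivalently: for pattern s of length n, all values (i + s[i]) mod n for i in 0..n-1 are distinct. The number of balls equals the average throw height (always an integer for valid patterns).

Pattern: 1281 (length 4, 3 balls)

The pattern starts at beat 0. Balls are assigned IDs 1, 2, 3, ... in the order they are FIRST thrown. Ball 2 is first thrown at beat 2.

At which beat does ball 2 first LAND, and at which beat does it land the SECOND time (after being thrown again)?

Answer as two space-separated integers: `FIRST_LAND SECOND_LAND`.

Beat 0 (L): throw ball1 h=1 -> lands@1:R; in-air after throw: [b1@1:R]
Beat 1 (R): throw ball1 h=2 -> lands@3:R; in-air after throw: [b1@3:R]
Beat 2 (L): throw ball2 h=8 -> lands@10:L; in-air after throw: [b1@3:R b2@10:L]
Beat 3 (R): throw ball1 h=1 -> lands@4:L; in-air after throw: [b1@4:L b2@10:L]
Beat 4 (L): throw ball1 h=1 -> lands@5:R; in-air after throw: [b1@5:R b2@10:L]
Beat 5 (R): throw ball1 h=2 -> lands@7:R; in-air after throw: [b1@7:R b2@10:L]
Beat 6 (L): throw ball3 h=8 -> lands@14:L; in-air after throw: [b1@7:R b2@10:L b3@14:L]
Beat 7 (R): throw ball1 h=1 -> lands@8:L; in-air after throw: [b1@8:L b2@10:L b3@14:L]
Beat 8 (L): throw ball1 h=1 -> lands@9:R; in-air after throw: [b1@9:R b2@10:L b3@14:L]
Beat 9 (R): throw ball1 h=2 -> lands@11:R; in-air after throw: [b2@10:L b1@11:R b3@14:L]
Beat 10 (L): throw ball2 h=8 -> lands@18:L; in-air after throw: [b1@11:R b3@14:L b2@18:L]
Beat 11 (R): throw ball1 h=1 -> lands@12:L; in-air after throw: [b1@12:L b3@14:L b2@18:L]
Beat 12 (L): throw ball1 h=1 -> lands@13:R; in-air after throw: [b1@13:R b3@14:L b2@18:L]
Beat 13 (R): throw ball1 h=2 -> lands@15:R; in-air after throw: [b3@14:L b1@15:R b2@18:L]
Beat 14 (L): throw ball3 h=8 -> lands@22:L; in-air after throw: [b1@15:R b2@18:L b3@22:L]
Beat 15 (R): throw ball1 h=1 -> lands@16:L; in-air after throw: [b1@16:L b2@18:L b3@22:L]
Beat 16 (L): throw ball1 h=1 -> lands@17:R; in-air after throw: [b1@17:R b2@18:L b3@22:L]
Ball 2: thrown@2 h=8 -> first land @10; rethrown@10 h=8 -> second land @18

Answer: 10 18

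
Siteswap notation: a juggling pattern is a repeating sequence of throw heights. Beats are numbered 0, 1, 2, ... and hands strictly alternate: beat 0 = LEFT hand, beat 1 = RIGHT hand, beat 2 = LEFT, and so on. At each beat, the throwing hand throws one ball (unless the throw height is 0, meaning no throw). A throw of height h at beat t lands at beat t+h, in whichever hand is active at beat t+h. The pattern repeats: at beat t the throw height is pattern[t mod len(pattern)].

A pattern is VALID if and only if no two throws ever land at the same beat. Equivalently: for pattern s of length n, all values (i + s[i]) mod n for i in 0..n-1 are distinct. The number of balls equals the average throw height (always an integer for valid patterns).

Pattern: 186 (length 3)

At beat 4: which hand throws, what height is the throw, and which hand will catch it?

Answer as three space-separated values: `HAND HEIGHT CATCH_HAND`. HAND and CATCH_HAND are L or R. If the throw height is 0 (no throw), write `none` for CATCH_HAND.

Answer: L 8 L

Derivation:
Beat 4: 4 mod 2 = 0, so hand = L
Throw height = pattern[4 mod 3] = pattern[1] = 8
Lands at beat 4+8=12, 12 mod 2 = 0, so catch hand = L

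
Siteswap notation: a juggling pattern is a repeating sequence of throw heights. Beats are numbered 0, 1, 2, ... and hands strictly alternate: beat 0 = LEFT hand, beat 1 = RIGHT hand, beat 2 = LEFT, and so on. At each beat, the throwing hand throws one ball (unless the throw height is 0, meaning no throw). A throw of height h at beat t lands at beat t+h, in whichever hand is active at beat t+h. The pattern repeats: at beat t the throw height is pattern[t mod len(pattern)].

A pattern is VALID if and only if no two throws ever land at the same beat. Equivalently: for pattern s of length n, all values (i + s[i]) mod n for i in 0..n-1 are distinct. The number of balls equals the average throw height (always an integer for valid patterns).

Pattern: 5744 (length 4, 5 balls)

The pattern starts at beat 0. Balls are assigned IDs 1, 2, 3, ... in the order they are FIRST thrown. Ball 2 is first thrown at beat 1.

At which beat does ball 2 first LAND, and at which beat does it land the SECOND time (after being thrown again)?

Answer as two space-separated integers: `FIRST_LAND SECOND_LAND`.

Answer: 8 13

Derivation:
Beat 0 (L): throw ball1 h=5 -> lands@5:R; in-air after throw: [b1@5:R]
Beat 1 (R): throw ball2 h=7 -> lands@8:L; in-air after throw: [b1@5:R b2@8:L]
Beat 2 (L): throw ball3 h=4 -> lands@6:L; in-air after throw: [b1@5:R b3@6:L b2@8:L]
Beat 3 (R): throw ball4 h=4 -> lands@7:R; in-air after throw: [b1@5:R b3@6:L b4@7:R b2@8:L]
Beat 4 (L): throw ball5 h=5 -> lands@9:R; in-air after throw: [b1@5:R b3@6:L b4@7:R b2@8:L b5@9:R]
Beat 5 (R): throw ball1 h=7 -> lands@12:L; in-air after throw: [b3@6:L b4@7:R b2@8:L b5@9:R b1@12:L]
Beat 6 (L): throw ball3 h=4 -> lands@10:L; in-air after throw: [b4@7:R b2@8:L b5@9:R b3@10:L b1@12:L]
Beat 7 (R): throw ball4 h=4 -> lands@11:R; in-air after throw: [b2@8:L b5@9:R b3@10:L b4@11:R b1@12:L]
Beat 8 (L): throw ball2 h=5 -> lands@13:R; in-air after throw: [b5@9:R b3@10:L b4@11:R b1@12:L b2@13:R]
Beat 9 (R): throw ball5 h=7 -> lands@16:L; in-air after throw: [b3@10:L b4@11:R b1@12:L b2@13:R b5@16:L]
Beat 10 (L): throw ball3 h=4 -> lands@14:L; in-air after throw: [b4@11:R b1@12:L b2@13:R b3@14:L b5@16:L]
Beat 11 (R): throw ball4 h=4 -> lands@15:R; in-air after throw: [b1@12:L b2@13:R b3@14:L b4@15:R b5@16:L]
Beat 12 (L): throw ball1 h=5 -> lands@17:R; in-air after throw: [b2@13:R b3@14:L b4@15:R b5@16:L b1@17:R]
Beat 13 (R): throw ball2 h=7 -> lands@20:L; in-air after throw: [b3@14:L b4@15:R b5@16:L b1@17:R b2@20:L]
Ball 2: thrown@1 h=7 -> first land @8; rethrown@8 h=5 -> second land @13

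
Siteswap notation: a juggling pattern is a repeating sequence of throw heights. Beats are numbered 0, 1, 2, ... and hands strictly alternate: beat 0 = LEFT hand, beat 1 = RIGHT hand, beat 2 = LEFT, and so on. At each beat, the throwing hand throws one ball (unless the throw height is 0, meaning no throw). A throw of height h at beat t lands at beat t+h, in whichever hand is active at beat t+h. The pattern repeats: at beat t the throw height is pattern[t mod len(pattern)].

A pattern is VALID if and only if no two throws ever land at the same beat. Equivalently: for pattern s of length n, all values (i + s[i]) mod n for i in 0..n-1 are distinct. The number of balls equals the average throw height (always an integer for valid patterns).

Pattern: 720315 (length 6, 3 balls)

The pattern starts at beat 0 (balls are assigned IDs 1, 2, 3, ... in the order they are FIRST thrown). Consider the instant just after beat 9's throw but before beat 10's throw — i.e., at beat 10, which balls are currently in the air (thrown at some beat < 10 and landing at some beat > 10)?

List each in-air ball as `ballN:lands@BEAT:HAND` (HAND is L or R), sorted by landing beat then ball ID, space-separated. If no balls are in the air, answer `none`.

Answer: ball1:lands@12:L ball2:lands@13:R

Derivation:
Beat 0 (L): throw ball1 h=7 -> lands@7:R; in-air after throw: [b1@7:R]
Beat 1 (R): throw ball2 h=2 -> lands@3:R; in-air after throw: [b2@3:R b1@7:R]
Beat 3 (R): throw ball2 h=3 -> lands@6:L; in-air after throw: [b2@6:L b1@7:R]
Beat 4 (L): throw ball3 h=1 -> lands@5:R; in-air after throw: [b3@5:R b2@6:L b1@7:R]
Beat 5 (R): throw ball3 h=5 -> lands@10:L; in-air after throw: [b2@6:L b1@7:R b3@10:L]
Beat 6 (L): throw ball2 h=7 -> lands@13:R; in-air after throw: [b1@7:R b3@10:L b2@13:R]
Beat 7 (R): throw ball1 h=2 -> lands@9:R; in-air after throw: [b1@9:R b3@10:L b2@13:R]
Beat 9 (R): throw ball1 h=3 -> lands@12:L; in-air after throw: [b3@10:L b1@12:L b2@13:R]
Beat 10 (L): throw ball3 h=1 -> lands@11:R; in-air after throw: [b3@11:R b1@12:L b2@13:R]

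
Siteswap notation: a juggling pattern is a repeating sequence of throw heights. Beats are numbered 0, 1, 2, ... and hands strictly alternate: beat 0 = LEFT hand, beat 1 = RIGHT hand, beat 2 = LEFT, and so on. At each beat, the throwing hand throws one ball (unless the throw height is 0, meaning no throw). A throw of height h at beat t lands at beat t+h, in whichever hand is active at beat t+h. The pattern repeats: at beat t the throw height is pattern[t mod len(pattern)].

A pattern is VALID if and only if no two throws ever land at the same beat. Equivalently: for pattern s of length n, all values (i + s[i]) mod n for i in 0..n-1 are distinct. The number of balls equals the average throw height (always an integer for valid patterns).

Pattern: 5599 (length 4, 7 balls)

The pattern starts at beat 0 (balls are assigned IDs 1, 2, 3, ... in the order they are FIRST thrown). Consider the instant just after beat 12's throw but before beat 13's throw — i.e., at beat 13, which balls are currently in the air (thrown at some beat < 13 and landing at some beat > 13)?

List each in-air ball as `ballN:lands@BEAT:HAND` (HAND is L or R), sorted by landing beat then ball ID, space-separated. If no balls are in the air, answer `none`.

Beat 0 (L): throw ball1 h=5 -> lands@5:R; in-air after throw: [b1@5:R]
Beat 1 (R): throw ball2 h=5 -> lands@6:L; in-air after throw: [b1@5:R b2@6:L]
Beat 2 (L): throw ball3 h=9 -> lands@11:R; in-air after throw: [b1@5:R b2@6:L b3@11:R]
Beat 3 (R): throw ball4 h=9 -> lands@12:L; in-air after throw: [b1@5:R b2@6:L b3@11:R b4@12:L]
Beat 4 (L): throw ball5 h=5 -> lands@9:R; in-air after throw: [b1@5:R b2@6:L b5@9:R b3@11:R b4@12:L]
Beat 5 (R): throw ball1 h=5 -> lands@10:L; in-air after throw: [b2@6:L b5@9:R b1@10:L b3@11:R b4@12:L]
Beat 6 (L): throw ball2 h=9 -> lands@15:R; in-air after throw: [b5@9:R b1@10:L b3@11:R b4@12:L b2@15:R]
Beat 7 (R): throw ball6 h=9 -> lands@16:L; in-air after throw: [b5@9:R b1@10:L b3@11:R b4@12:L b2@15:R b6@16:L]
Beat 8 (L): throw ball7 h=5 -> lands@13:R; in-air after throw: [b5@9:R b1@10:L b3@11:R b4@12:L b7@13:R b2@15:R b6@16:L]
Beat 9 (R): throw ball5 h=5 -> lands@14:L; in-air after throw: [b1@10:L b3@11:R b4@12:L b7@13:R b5@14:L b2@15:R b6@16:L]
Beat 10 (L): throw ball1 h=9 -> lands@19:R; in-air after throw: [b3@11:R b4@12:L b7@13:R b5@14:L b2@15:R b6@16:L b1@19:R]
Beat 11 (R): throw ball3 h=9 -> lands@20:L; in-air after throw: [b4@12:L b7@13:R b5@14:L b2@15:R b6@16:L b1@19:R b3@20:L]
Beat 12 (L): throw ball4 h=5 -> lands@17:R; in-air after throw: [b7@13:R b5@14:L b2@15:R b6@16:L b4@17:R b1@19:R b3@20:L]
Beat 13 (R): throw ball7 h=5 -> lands@18:L; in-air after throw: [b5@14:L b2@15:R b6@16:L b4@17:R b7@18:L b1@19:R b3@20:L]

Answer: ball5:lands@14:L ball2:lands@15:R ball6:lands@16:L ball4:lands@17:R ball1:lands@19:R ball3:lands@20:L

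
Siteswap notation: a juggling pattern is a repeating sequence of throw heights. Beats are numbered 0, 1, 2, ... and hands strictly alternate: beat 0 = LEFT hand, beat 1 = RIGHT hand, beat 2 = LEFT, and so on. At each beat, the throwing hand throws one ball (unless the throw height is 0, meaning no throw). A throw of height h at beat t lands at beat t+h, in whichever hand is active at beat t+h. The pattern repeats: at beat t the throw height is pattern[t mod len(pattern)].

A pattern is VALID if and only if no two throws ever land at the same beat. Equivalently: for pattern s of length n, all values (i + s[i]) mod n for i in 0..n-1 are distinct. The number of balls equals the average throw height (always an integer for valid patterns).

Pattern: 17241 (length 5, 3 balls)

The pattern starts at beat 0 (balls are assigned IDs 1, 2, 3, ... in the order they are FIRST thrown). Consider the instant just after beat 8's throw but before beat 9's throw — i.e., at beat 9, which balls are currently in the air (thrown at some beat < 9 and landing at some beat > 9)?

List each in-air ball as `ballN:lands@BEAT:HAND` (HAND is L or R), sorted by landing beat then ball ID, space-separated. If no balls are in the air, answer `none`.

Beat 0 (L): throw ball1 h=1 -> lands@1:R; in-air after throw: [b1@1:R]
Beat 1 (R): throw ball1 h=7 -> lands@8:L; in-air after throw: [b1@8:L]
Beat 2 (L): throw ball2 h=2 -> lands@4:L; in-air after throw: [b2@4:L b1@8:L]
Beat 3 (R): throw ball3 h=4 -> lands@7:R; in-air after throw: [b2@4:L b3@7:R b1@8:L]
Beat 4 (L): throw ball2 h=1 -> lands@5:R; in-air after throw: [b2@5:R b3@7:R b1@8:L]
Beat 5 (R): throw ball2 h=1 -> lands@6:L; in-air after throw: [b2@6:L b3@7:R b1@8:L]
Beat 6 (L): throw ball2 h=7 -> lands@13:R; in-air after throw: [b3@7:R b1@8:L b2@13:R]
Beat 7 (R): throw ball3 h=2 -> lands@9:R; in-air after throw: [b1@8:L b3@9:R b2@13:R]
Beat 8 (L): throw ball1 h=4 -> lands@12:L; in-air after throw: [b3@9:R b1@12:L b2@13:R]
Beat 9 (R): throw ball3 h=1 -> lands@10:L; in-air after throw: [b3@10:L b1@12:L b2@13:R]

Answer: ball1:lands@12:L ball2:lands@13:R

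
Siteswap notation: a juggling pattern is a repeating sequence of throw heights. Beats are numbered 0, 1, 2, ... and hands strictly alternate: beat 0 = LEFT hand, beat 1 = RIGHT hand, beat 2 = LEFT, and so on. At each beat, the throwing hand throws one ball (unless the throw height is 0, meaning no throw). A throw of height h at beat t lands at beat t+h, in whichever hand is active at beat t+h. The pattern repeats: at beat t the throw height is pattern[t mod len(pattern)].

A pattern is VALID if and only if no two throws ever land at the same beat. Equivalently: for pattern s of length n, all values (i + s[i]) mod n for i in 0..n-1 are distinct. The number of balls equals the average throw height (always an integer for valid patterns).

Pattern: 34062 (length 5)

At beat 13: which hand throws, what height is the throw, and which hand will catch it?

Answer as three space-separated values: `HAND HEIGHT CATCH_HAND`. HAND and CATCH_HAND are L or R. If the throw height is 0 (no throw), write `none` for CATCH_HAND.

Beat 13: 13 mod 2 = 1, so hand = R
Throw height = pattern[13 mod 5] = pattern[3] = 6
Lands at beat 13+6=19, 19 mod 2 = 1, so catch hand = R

Answer: R 6 R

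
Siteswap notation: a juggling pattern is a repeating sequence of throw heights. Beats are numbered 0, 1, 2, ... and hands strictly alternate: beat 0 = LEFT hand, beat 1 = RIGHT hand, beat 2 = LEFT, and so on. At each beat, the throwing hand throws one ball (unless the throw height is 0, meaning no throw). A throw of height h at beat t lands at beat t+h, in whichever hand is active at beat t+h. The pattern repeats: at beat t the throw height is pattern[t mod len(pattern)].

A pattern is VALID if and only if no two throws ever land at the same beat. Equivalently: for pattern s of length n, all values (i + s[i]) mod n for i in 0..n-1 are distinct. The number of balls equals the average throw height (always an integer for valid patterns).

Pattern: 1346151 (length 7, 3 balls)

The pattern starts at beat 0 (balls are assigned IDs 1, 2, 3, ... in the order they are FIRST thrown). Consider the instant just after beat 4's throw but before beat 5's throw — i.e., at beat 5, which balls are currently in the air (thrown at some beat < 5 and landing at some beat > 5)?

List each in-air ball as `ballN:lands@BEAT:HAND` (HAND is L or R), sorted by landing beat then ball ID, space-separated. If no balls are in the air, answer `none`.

Answer: ball2:lands@6:L ball3:lands@9:R

Derivation:
Beat 0 (L): throw ball1 h=1 -> lands@1:R; in-air after throw: [b1@1:R]
Beat 1 (R): throw ball1 h=3 -> lands@4:L; in-air after throw: [b1@4:L]
Beat 2 (L): throw ball2 h=4 -> lands@6:L; in-air after throw: [b1@4:L b2@6:L]
Beat 3 (R): throw ball3 h=6 -> lands@9:R; in-air after throw: [b1@4:L b2@6:L b3@9:R]
Beat 4 (L): throw ball1 h=1 -> lands@5:R; in-air after throw: [b1@5:R b2@6:L b3@9:R]
Beat 5 (R): throw ball1 h=5 -> lands@10:L; in-air after throw: [b2@6:L b3@9:R b1@10:L]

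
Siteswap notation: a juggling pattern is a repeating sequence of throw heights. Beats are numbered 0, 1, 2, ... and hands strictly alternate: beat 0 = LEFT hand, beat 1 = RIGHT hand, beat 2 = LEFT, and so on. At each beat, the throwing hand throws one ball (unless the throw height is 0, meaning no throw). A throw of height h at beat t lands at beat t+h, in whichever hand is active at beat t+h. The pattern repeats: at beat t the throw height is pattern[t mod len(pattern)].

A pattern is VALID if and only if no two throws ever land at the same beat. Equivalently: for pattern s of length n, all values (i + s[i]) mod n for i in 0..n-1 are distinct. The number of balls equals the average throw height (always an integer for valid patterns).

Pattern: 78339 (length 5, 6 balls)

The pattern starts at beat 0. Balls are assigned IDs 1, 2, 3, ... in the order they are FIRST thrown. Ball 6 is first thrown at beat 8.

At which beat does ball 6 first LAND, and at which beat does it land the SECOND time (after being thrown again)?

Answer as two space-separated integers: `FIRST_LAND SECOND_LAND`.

Answer: 11 19

Derivation:
Beat 0 (L): throw ball1 h=7 -> lands@7:R; in-air after throw: [b1@7:R]
Beat 1 (R): throw ball2 h=8 -> lands@9:R; in-air after throw: [b1@7:R b2@9:R]
Beat 2 (L): throw ball3 h=3 -> lands@5:R; in-air after throw: [b3@5:R b1@7:R b2@9:R]
Beat 3 (R): throw ball4 h=3 -> lands@6:L; in-air after throw: [b3@5:R b4@6:L b1@7:R b2@9:R]
Beat 4 (L): throw ball5 h=9 -> lands@13:R; in-air after throw: [b3@5:R b4@6:L b1@7:R b2@9:R b5@13:R]
Beat 5 (R): throw ball3 h=7 -> lands@12:L; in-air after throw: [b4@6:L b1@7:R b2@9:R b3@12:L b5@13:R]
Beat 6 (L): throw ball4 h=8 -> lands@14:L; in-air after throw: [b1@7:R b2@9:R b3@12:L b5@13:R b4@14:L]
Beat 7 (R): throw ball1 h=3 -> lands@10:L; in-air after throw: [b2@9:R b1@10:L b3@12:L b5@13:R b4@14:L]
Beat 8 (L): throw ball6 h=3 -> lands@11:R; in-air after throw: [b2@9:R b1@10:L b6@11:R b3@12:L b5@13:R b4@14:L]
Beat 9 (R): throw ball2 h=9 -> lands@18:L; in-air after throw: [b1@10:L b6@11:R b3@12:L b5@13:R b4@14:L b2@18:L]
Beat 10 (L): throw ball1 h=7 -> lands@17:R; in-air after throw: [b6@11:R b3@12:L b5@13:R b4@14:L b1@17:R b2@18:L]
Beat 11 (R): throw ball6 h=8 -> lands@19:R; in-air after throw: [b3@12:L b5@13:R b4@14:L b1@17:R b2@18:L b6@19:R]
Beat 12 (L): throw ball3 h=3 -> lands@15:R; in-air after throw: [b5@13:R b4@14:L b3@15:R b1@17:R b2@18:L b6@19:R]
Beat 13 (R): throw ball5 h=3 -> lands@16:L; in-air after throw: [b4@14:L b3@15:R b5@16:L b1@17:R b2@18:L b6@19:R]
Beat 14 (L): throw ball4 h=9 -> lands@23:R; in-air after throw: [b3@15:R b5@16:L b1@17:R b2@18:L b6@19:R b4@23:R]
Beat 15 (R): throw ball3 h=7 -> lands@22:L; in-air after throw: [b5@16:L b1@17:R b2@18:L b6@19:R b3@22:L b4@23:R]
Beat 16 (L): throw ball5 h=8 -> lands@24:L; in-air after throw: [b1@17:R b2@18:L b6@19:R b3@22:L b4@23:R b5@24:L]
Ball 6: thrown@8 h=3 -> first land @11; rethrown@11 h=8 -> second land @19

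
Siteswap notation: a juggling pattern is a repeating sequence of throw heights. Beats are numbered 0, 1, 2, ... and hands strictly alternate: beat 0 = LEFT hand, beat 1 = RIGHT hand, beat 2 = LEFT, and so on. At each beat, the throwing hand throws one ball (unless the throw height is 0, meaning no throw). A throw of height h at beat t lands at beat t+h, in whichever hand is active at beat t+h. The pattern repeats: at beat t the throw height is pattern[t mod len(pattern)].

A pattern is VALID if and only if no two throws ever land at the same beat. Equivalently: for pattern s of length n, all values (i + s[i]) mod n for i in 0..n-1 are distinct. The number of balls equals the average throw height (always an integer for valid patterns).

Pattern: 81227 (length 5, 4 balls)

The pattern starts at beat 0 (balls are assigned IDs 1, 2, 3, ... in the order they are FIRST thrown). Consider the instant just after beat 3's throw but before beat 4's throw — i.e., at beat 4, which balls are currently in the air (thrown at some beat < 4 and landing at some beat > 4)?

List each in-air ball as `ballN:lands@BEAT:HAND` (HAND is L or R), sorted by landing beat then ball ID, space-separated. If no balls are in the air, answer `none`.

Beat 0 (L): throw ball1 h=8 -> lands@8:L; in-air after throw: [b1@8:L]
Beat 1 (R): throw ball2 h=1 -> lands@2:L; in-air after throw: [b2@2:L b1@8:L]
Beat 2 (L): throw ball2 h=2 -> lands@4:L; in-air after throw: [b2@4:L b1@8:L]
Beat 3 (R): throw ball3 h=2 -> lands@5:R; in-air after throw: [b2@4:L b3@5:R b1@8:L]
Beat 4 (L): throw ball2 h=7 -> lands@11:R; in-air after throw: [b3@5:R b1@8:L b2@11:R]

Answer: ball3:lands@5:R ball1:lands@8:L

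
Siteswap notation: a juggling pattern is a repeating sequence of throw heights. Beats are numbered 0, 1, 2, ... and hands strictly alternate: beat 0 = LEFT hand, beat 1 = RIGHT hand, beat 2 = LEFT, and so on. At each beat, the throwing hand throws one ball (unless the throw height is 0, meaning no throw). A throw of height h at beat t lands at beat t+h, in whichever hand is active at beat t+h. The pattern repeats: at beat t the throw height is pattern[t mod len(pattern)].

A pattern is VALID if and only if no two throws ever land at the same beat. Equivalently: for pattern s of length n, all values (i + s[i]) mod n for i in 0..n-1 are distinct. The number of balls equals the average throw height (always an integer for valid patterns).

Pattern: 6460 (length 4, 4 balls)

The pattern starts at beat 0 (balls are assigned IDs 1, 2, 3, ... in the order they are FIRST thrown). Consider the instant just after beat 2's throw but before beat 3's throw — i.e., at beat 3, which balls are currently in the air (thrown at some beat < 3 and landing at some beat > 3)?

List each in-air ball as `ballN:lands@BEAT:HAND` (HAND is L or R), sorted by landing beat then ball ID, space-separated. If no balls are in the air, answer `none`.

Answer: ball2:lands@5:R ball1:lands@6:L ball3:lands@8:L

Derivation:
Beat 0 (L): throw ball1 h=6 -> lands@6:L; in-air after throw: [b1@6:L]
Beat 1 (R): throw ball2 h=4 -> lands@5:R; in-air after throw: [b2@5:R b1@6:L]
Beat 2 (L): throw ball3 h=6 -> lands@8:L; in-air after throw: [b2@5:R b1@6:L b3@8:L]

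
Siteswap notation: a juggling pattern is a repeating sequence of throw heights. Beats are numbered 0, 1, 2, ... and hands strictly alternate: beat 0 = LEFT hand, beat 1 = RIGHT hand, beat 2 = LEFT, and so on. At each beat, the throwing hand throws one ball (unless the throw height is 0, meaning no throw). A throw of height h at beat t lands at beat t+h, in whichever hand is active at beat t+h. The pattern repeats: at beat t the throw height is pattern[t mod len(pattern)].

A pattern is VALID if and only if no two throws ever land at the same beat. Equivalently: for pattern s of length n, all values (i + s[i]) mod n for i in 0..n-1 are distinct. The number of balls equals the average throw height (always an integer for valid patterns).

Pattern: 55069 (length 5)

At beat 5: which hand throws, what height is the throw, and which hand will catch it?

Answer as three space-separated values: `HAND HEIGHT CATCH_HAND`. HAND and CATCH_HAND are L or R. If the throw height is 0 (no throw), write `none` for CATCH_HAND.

Beat 5: 5 mod 2 = 1, so hand = R
Throw height = pattern[5 mod 5] = pattern[0] = 5
Lands at beat 5+5=10, 10 mod 2 = 0, so catch hand = L

Answer: R 5 L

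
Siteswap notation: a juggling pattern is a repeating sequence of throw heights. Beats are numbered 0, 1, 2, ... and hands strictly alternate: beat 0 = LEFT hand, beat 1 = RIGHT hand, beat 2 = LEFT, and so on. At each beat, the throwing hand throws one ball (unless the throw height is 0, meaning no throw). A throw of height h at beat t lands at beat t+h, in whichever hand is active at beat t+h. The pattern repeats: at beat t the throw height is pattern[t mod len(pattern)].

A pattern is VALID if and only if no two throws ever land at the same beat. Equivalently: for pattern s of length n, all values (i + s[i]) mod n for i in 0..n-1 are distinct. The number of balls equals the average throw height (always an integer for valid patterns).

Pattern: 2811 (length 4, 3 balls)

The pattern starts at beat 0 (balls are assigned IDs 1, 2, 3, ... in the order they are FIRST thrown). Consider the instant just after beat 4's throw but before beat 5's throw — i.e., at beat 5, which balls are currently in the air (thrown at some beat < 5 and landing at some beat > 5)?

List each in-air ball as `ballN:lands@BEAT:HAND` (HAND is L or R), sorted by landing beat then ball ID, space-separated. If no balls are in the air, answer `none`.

Answer: ball1:lands@6:L ball2:lands@9:R

Derivation:
Beat 0 (L): throw ball1 h=2 -> lands@2:L; in-air after throw: [b1@2:L]
Beat 1 (R): throw ball2 h=8 -> lands@9:R; in-air after throw: [b1@2:L b2@9:R]
Beat 2 (L): throw ball1 h=1 -> lands@3:R; in-air after throw: [b1@3:R b2@9:R]
Beat 3 (R): throw ball1 h=1 -> lands@4:L; in-air after throw: [b1@4:L b2@9:R]
Beat 4 (L): throw ball1 h=2 -> lands@6:L; in-air after throw: [b1@6:L b2@9:R]
Beat 5 (R): throw ball3 h=8 -> lands@13:R; in-air after throw: [b1@6:L b2@9:R b3@13:R]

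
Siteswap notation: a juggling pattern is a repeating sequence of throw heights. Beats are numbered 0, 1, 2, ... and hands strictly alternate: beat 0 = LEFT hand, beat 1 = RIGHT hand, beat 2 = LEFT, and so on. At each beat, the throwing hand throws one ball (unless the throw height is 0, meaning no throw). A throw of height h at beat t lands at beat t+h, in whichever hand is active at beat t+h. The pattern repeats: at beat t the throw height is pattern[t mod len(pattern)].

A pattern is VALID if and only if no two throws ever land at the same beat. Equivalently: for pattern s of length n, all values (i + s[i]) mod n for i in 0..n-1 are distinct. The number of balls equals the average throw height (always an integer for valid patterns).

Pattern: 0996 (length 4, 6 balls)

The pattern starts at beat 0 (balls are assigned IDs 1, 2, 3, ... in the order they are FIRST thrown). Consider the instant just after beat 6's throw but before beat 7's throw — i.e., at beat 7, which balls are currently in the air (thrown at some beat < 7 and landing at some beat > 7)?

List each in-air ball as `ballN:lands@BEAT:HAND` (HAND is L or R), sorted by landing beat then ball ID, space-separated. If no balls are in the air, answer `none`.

Beat 1 (R): throw ball1 h=9 -> lands@10:L; in-air after throw: [b1@10:L]
Beat 2 (L): throw ball2 h=9 -> lands@11:R; in-air after throw: [b1@10:L b2@11:R]
Beat 3 (R): throw ball3 h=6 -> lands@9:R; in-air after throw: [b3@9:R b1@10:L b2@11:R]
Beat 5 (R): throw ball4 h=9 -> lands@14:L; in-air after throw: [b3@9:R b1@10:L b2@11:R b4@14:L]
Beat 6 (L): throw ball5 h=9 -> lands@15:R; in-air after throw: [b3@9:R b1@10:L b2@11:R b4@14:L b5@15:R]
Beat 7 (R): throw ball6 h=6 -> lands@13:R; in-air after throw: [b3@9:R b1@10:L b2@11:R b6@13:R b4@14:L b5@15:R]

Answer: ball3:lands@9:R ball1:lands@10:L ball2:lands@11:R ball4:lands@14:L ball5:lands@15:R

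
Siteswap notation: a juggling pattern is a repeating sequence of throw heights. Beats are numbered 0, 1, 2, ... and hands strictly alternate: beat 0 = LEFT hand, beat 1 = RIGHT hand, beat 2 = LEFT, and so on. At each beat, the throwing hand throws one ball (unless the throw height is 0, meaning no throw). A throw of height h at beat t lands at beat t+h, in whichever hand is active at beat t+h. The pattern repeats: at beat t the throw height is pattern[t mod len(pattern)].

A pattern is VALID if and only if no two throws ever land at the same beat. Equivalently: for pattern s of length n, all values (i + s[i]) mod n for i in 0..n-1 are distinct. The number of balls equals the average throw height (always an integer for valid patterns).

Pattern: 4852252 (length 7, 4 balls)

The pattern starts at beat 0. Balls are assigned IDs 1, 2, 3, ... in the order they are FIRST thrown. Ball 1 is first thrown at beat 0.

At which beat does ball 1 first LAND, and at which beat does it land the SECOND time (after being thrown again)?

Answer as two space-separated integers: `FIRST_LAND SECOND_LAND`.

Answer: 4 6

Derivation:
Beat 0 (L): throw ball1 h=4 -> lands@4:L; in-air after throw: [b1@4:L]
Beat 1 (R): throw ball2 h=8 -> lands@9:R; in-air after throw: [b1@4:L b2@9:R]
Beat 2 (L): throw ball3 h=5 -> lands@7:R; in-air after throw: [b1@4:L b3@7:R b2@9:R]
Beat 3 (R): throw ball4 h=2 -> lands@5:R; in-air after throw: [b1@4:L b4@5:R b3@7:R b2@9:R]
Beat 4 (L): throw ball1 h=2 -> lands@6:L; in-air after throw: [b4@5:R b1@6:L b3@7:R b2@9:R]
Beat 5 (R): throw ball4 h=5 -> lands@10:L; in-air after throw: [b1@6:L b3@7:R b2@9:R b4@10:L]
Beat 6 (L): throw ball1 h=2 -> lands@8:L; in-air after throw: [b3@7:R b1@8:L b2@9:R b4@10:L]
Ball 1: thrown@0 h=4 -> first land @4; rethrown@4 h=2 -> second land @6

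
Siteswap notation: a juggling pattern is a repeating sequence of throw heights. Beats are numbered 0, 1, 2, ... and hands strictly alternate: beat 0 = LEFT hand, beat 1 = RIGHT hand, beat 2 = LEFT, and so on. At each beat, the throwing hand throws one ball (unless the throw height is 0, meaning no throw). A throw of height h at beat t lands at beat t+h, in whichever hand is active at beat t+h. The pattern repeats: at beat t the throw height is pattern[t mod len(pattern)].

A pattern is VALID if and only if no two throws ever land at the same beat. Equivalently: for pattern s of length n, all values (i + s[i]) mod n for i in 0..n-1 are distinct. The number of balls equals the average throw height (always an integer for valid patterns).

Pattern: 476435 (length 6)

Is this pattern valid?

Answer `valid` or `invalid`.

i=0: (i + s[i]) mod n = (0 + 4) mod 6 = 4
i=1: (i + s[i]) mod n = (1 + 7) mod 6 = 2
i=2: (i + s[i]) mod n = (2 + 6) mod 6 = 2
i=3: (i + s[i]) mod n = (3 + 4) mod 6 = 1
i=4: (i + s[i]) mod n = (4 + 3) mod 6 = 1
i=5: (i + s[i]) mod n = (5 + 5) mod 6 = 4
Residues: [4, 2, 2, 1, 1, 4], distinct: False

Answer: invalid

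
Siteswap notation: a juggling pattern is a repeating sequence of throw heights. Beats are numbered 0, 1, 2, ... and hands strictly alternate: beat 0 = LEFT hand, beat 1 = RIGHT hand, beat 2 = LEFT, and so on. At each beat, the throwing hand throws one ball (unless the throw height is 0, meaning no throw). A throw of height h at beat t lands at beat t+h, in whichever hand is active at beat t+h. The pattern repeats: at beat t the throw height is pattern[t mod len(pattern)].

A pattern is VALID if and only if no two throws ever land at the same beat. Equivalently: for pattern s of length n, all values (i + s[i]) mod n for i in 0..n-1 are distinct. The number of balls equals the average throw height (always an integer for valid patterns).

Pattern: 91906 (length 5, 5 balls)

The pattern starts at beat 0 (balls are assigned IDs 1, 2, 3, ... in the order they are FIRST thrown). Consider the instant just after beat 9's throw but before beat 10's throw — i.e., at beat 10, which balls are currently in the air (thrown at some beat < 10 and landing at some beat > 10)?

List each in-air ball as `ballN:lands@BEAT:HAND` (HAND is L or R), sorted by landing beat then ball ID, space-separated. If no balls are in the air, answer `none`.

Answer: ball2:lands@11:R ball4:lands@14:L ball1:lands@15:R ball5:lands@16:L

Derivation:
Beat 0 (L): throw ball1 h=9 -> lands@9:R; in-air after throw: [b1@9:R]
Beat 1 (R): throw ball2 h=1 -> lands@2:L; in-air after throw: [b2@2:L b1@9:R]
Beat 2 (L): throw ball2 h=9 -> lands@11:R; in-air after throw: [b1@9:R b2@11:R]
Beat 4 (L): throw ball3 h=6 -> lands@10:L; in-air after throw: [b1@9:R b3@10:L b2@11:R]
Beat 5 (R): throw ball4 h=9 -> lands@14:L; in-air after throw: [b1@9:R b3@10:L b2@11:R b4@14:L]
Beat 6 (L): throw ball5 h=1 -> lands@7:R; in-air after throw: [b5@7:R b1@9:R b3@10:L b2@11:R b4@14:L]
Beat 7 (R): throw ball5 h=9 -> lands@16:L; in-air after throw: [b1@9:R b3@10:L b2@11:R b4@14:L b5@16:L]
Beat 9 (R): throw ball1 h=6 -> lands@15:R; in-air after throw: [b3@10:L b2@11:R b4@14:L b1@15:R b5@16:L]
Beat 10 (L): throw ball3 h=9 -> lands@19:R; in-air after throw: [b2@11:R b4@14:L b1@15:R b5@16:L b3@19:R]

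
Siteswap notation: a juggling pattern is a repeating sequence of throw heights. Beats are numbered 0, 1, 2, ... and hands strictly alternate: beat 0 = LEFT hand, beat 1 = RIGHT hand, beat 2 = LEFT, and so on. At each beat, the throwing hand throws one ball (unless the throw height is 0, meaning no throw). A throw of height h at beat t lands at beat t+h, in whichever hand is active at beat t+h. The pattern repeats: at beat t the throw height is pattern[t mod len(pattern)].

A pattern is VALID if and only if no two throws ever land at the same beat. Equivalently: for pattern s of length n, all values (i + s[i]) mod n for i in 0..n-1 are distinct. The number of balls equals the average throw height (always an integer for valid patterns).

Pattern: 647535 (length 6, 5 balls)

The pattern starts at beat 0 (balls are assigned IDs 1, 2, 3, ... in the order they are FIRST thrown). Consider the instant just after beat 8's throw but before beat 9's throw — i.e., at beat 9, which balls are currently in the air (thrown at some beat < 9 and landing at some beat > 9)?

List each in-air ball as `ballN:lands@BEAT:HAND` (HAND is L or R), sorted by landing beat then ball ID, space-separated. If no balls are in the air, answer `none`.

Answer: ball2:lands@10:L ball5:lands@11:R ball1:lands@12:L ball4:lands@15:R

Derivation:
Beat 0 (L): throw ball1 h=6 -> lands@6:L; in-air after throw: [b1@6:L]
Beat 1 (R): throw ball2 h=4 -> lands@5:R; in-air after throw: [b2@5:R b1@6:L]
Beat 2 (L): throw ball3 h=7 -> lands@9:R; in-air after throw: [b2@5:R b1@6:L b3@9:R]
Beat 3 (R): throw ball4 h=5 -> lands@8:L; in-air after throw: [b2@5:R b1@6:L b4@8:L b3@9:R]
Beat 4 (L): throw ball5 h=3 -> lands@7:R; in-air after throw: [b2@5:R b1@6:L b5@7:R b4@8:L b3@9:R]
Beat 5 (R): throw ball2 h=5 -> lands@10:L; in-air after throw: [b1@6:L b5@7:R b4@8:L b3@9:R b2@10:L]
Beat 6 (L): throw ball1 h=6 -> lands@12:L; in-air after throw: [b5@7:R b4@8:L b3@9:R b2@10:L b1@12:L]
Beat 7 (R): throw ball5 h=4 -> lands@11:R; in-air after throw: [b4@8:L b3@9:R b2@10:L b5@11:R b1@12:L]
Beat 8 (L): throw ball4 h=7 -> lands@15:R; in-air after throw: [b3@9:R b2@10:L b5@11:R b1@12:L b4@15:R]
Beat 9 (R): throw ball3 h=5 -> lands@14:L; in-air after throw: [b2@10:L b5@11:R b1@12:L b3@14:L b4@15:R]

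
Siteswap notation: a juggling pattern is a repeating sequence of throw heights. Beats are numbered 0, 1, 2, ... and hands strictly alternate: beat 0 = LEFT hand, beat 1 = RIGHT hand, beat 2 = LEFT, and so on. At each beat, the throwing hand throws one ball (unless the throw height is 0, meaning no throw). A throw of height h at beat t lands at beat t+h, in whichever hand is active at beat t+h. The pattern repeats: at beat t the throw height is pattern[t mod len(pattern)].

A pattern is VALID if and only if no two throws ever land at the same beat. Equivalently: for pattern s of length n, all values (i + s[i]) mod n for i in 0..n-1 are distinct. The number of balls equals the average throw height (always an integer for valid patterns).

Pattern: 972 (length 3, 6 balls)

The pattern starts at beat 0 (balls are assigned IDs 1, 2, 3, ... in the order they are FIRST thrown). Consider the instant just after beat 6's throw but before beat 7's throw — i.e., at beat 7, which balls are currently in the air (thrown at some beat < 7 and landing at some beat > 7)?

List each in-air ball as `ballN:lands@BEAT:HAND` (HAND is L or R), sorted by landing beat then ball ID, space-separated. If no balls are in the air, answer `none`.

Beat 0 (L): throw ball1 h=9 -> lands@9:R; in-air after throw: [b1@9:R]
Beat 1 (R): throw ball2 h=7 -> lands@8:L; in-air after throw: [b2@8:L b1@9:R]
Beat 2 (L): throw ball3 h=2 -> lands@4:L; in-air after throw: [b3@4:L b2@8:L b1@9:R]
Beat 3 (R): throw ball4 h=9 -> lands@12:L; in-air after throw: [b3@4:L b2@8:L b1@9:R b4@12:L]
Beat 4 (L): throw ball3 h=7 -> lands@11:R; in-air after throw: [b2@8:L b1@9:R b3@11:R b4@12:L]
Beat 5 (R): throw ball5 h=2 -> lands@7:R; in-air after throw: [b5@7:R b2@8:L b1@9:R b3@11:R b4@12:L]
Beat 6 (L): throw ball6 h=9 -> lands@15:R; in-air after throw: [b5@7:R b2@8:L b1@9:R b3@11:R b4@12:L b6@15:R]
Beat 7 (R): throw ball5 h=7 -> lands@14:L; in-air after throw: [b2@8:L b1@9:R b3@11:R b4@12:L b5@14:L b6@15:R]

Answer: ball2:lands@8:L ball1:lands@9:R ball3:lands@11:R ball4:lands@12:L ball6:lands@15:R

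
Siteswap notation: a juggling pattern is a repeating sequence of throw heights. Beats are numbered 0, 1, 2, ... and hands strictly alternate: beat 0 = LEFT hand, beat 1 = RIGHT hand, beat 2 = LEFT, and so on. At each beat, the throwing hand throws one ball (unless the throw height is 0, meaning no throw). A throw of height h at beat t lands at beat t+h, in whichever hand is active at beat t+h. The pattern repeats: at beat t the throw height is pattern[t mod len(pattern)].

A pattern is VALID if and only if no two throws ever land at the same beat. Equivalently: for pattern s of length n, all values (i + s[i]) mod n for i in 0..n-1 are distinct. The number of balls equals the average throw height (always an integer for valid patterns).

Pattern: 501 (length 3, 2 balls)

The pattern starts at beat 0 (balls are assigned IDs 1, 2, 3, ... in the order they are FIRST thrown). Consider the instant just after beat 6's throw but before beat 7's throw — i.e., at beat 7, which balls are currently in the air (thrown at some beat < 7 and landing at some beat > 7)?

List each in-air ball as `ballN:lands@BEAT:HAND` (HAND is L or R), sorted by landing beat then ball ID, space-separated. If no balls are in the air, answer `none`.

Answer: ball2:lands@8:L ball1:lands@11:R

Derivation:
Beat 0 (L): throw ball1 h=5 -> lands@5:R; in-air after throw: [b1@5:R]
Beat 2 (L): throw ball2 h=1 -> lands@3:R; in-air after throw: [b2@3:R b1@5:R]
Beat 3 (R): throw ball2 h=5 -> lands@8:L; in-air after throw: [b1@5:R b2@8:L]
Beat 5 (R): throw ball1 h=1 -> lands@6:L; in-air after throw: [b1@6:L b2@8:L]
Beat 6 (L): throw ball1 h=5 -> lands@11:R; in-air after throw: [b2@8:L b1@11:R]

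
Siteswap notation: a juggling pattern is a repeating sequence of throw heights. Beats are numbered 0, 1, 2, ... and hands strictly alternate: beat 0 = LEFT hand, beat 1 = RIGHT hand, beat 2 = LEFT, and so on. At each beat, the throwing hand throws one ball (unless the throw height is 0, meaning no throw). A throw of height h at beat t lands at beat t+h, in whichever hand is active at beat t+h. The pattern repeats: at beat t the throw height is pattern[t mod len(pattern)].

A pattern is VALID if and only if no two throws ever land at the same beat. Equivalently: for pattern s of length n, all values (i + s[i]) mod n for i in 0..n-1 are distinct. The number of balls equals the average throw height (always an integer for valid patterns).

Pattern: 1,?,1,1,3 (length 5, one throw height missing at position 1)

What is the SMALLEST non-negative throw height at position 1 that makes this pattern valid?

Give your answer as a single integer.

i=0: (0 + 1) mod 5 = 1
i=1: s[i]=? (unknown)
i=2: (2 + 1) mod 5 = 3
i=3: (3 + 1) mod 5 = 4
i=4: (4 + 3) mod 5 = 2
Known residues: [1, 2, 3, 4]; need a permutation of 0..4, so missing residue r = 0
Need (1 + s) mod 5 = 0; smallest s = (0 - 1) mod 5 = 4

Answer: 4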